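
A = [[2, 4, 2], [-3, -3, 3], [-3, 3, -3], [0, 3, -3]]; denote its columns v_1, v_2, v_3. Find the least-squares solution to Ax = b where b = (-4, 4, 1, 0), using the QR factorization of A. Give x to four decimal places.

x = (-0.8333, -0.5000, -0.1667)

v_1 = (2, -3, -3, 0); ‖v_1‖ = 4.6904, so e_1 = (0.4264, -0.6396, -0.6396, 0.0000).
e_1·v_2 = 0.4264·4 + (-0.6396)·(-3) + (-0.6396)·3 + 0.0000·3 = 1.7056.
u_2 = v_2 − 1.7056·e_1 = (3.2727, -1.9091, 4.0909, 3.0000).
‖u_2‖ = 6.3317, so e_2 = (0.5169, -0.3015, 0.6461, 0.4738).
e_1·v_3 = 0.4264·2 + (-0.6396)·3 + (-0.6396)·(-3) + 0.0000·(-3) = 0.8528; e_2·v_3 = 0.5169·2 + (-0.3015)·3 + 0.6461·(-3) + 0.4738·(-3) = -3.2305.
u_3 = v_3 − 0.8528·e_1 + 3.2305·e_2 = (3.3061, 2.5714, -0.3673, -1.4694).
‖u_3‖ = 4.4538, so e_3 = (0.7423, 0.5774, -0.0825, -0.3299).
Qᵀb = (-4.9036, -2.6275, -0.7423).
Back-substitute: x_3 = -0.7423/4.4538 = -0.1667.
x_2 = (-2.6275 + 3.2305·(-0.1667))/6.3317 = -0.5000.
x_1 = (-4.9036 − 1.7056·(-0.5000) − 0.8528·(-0.1667))/4.6904 = -0.8333.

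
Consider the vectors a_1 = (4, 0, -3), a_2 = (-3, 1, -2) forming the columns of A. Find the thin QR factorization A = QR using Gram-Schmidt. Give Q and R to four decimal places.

Q = [[0.8000, -0.5756], [0.0000, 0.2822], [-0.6000, -0.7675]], R = [[5.0000, -1.2000], [0.0000, 3.5440]]

a_1 = (4, 0, -3); ‖a_1‖ = 5.0000, so q_1 = (0.8000, 0.0000, -0.6000).
q_1·a_2 = 0.8000·(-3) + 0.0000·1 + (-0.6000)·(-2) = -1.2000.
u_2 = a_2 + 1.2000·q_1 = (-2.0400, 1.0000, -2.7200).
‖u_2‖ = 3.5440, so q_2 = (-0.5756, 0.2822, -0.7675).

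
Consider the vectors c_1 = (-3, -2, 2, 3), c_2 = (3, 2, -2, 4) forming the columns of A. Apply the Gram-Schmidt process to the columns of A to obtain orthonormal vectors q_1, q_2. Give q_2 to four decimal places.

q_2 = (0.4281, 0.2854, -0.2854, 0.8086)

q_1 = c_1/‖c_1‖ = (-3, -2, 2, 3)/5.0990 = (-0.5883, -0.3922, 0.3922, 0.5883).
r_{12} = q_1·c_2 = -0.9806.
u_2 = c_2 + 0.9806·q_1 = (2.4231, 1.6154, -1.6154, 4.5769).
‖u_2‖ = 5.6603, so q_2 = (0.4281, 0.2854, -0.2854, 0.8086).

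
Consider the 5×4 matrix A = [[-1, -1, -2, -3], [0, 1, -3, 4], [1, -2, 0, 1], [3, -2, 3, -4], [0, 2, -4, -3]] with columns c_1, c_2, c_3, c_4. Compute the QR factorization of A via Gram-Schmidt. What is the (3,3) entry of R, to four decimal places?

r_{33} = 4.5050

c_1 = (-1, 0, 1, 3, 0); ‖c_1‖ = 3.3166, so q_1 = (-0.3015, 0.0000, 0.3015, 0.9045, 0.0000).
q_1·c_2 = (-0.3015)·(-1) + 0.0000·1 + 0.3015·(-2) + 0.9045·(-2) + 0.0000·2 = -2.1106.
u_2 = c_2 + 2.1106·q_1 = (-1.6364, 1.0000, -1.3636, -0.0909, 2.0000).
‖u_2‖ = 3.0896, so q_2 = (-0.5296, 0.3237, -0.4414, -0.0294, 0.6473).
q_1·c_3 = (-0.3015)·(-2) + 0.0000·(-3) + 0.3015·0 + 0.9045·3 + 0.0000·(-4) = 3.3166; q_2·c_3 = (-0.5296)·(-2) + 0.3237·(-3) + (-0.4414)·0 + (-0.0294)·3 + 0.6473·(-4) = -2.5894.
u_3 = c_3 − 3.3166·q_1 + 2.5894·q_2 = (-2.3714, -2.1619, -2.1429, -0.0762, -2.3238).
r_{33} = ‖u_3‖ = 4.5050.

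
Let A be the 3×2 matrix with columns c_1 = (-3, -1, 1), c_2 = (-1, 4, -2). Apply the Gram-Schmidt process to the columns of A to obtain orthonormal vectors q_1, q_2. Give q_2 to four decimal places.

q_2 = (-0.4047, 0.8297, -0.3845)

c_1 = (-3, -1, 1); ‖c_1‖ = 3.3166, so q_1 = (-0.9045, -0.3015, 0.3015).
q_1·c_2 = (-0.9045)·(-1) + (-0.3015)·4 + 0.3015·(-2) = -0.9045.
u_2 = c_2 + 0.9045·q_1 = (-1.8182, 3.7273, -1.7273).
‖u_2‖ = 4.4924, so q_2 = (-0.4047, 0.8297, -0.3845).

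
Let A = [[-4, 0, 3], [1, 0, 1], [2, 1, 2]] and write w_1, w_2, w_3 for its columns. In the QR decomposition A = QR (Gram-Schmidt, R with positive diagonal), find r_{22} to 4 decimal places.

r_{22} = 0.8997

e_1 = w_1/‖w_1‖ = (-4, 1, 2)/4.5826 = (-0.8729, 0.2182, 0.4364).
r_{12} = e_1·w_2 = 0.4364.
u_2 = w_2 − 0.4364·e_1 = (0.3810, -0.0952, 0.8095).
r_{22} = ‖u_2‖ = 0.8997.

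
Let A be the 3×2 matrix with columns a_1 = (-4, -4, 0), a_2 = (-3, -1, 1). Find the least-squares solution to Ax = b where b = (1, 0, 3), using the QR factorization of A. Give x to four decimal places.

x = (-0.4583, 0.6667)

e_1 = a_1/‖a_1‖ = (-4, -4, 0)/5.6569 = (-0.7071, -0.7071, 0.0000).
r_{12} = e_1·a_2 = 2.8284.
u_2 = a_2 − 2.8284·e_1 = (-1.0000, 1.0000, 1.0000).
‖u_2‖ = 1.7321, so e_2 = (-0.5774, 0.5774, 0.5774).
Qᵀb = (-0.7071, 1.1547).
Back-substitute: x_2 = 1.1547/1.7321 = 0.6667.
x_1 = (-0.7071 − 2.8284·0.6667)/5.6569 = -0.4583.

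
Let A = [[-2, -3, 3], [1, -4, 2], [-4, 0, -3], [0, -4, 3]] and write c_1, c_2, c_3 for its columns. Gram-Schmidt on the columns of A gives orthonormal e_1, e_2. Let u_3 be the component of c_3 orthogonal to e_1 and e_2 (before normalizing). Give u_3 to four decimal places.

u_3 = (1.7130, -1.3676, -1.1984, 0.0828)

c_1 = (-2, 1, -4, 0); ‖c_1‖ = 4.5826, so e_1 = (-0.4364, 0.2182, -0.8729, 0.0000).
e_1·c_2 = (-0.4364)·(-3) + 0.2182·(-4) + (-0.8729)·0 + 0.0000·(-4) = 0.4364.
u_2 = c_2 − 0.4364·e_1 = (-2.8095, -4.0952, 0.3810, -4.0000).
‖u_2‖ = 6.3882, so e_2 = (-0.4398, -0.6411, 0.0596, -0.6262).
e_1·c_3 = (-0.4364)·3 + 0.2182·2 + (-0.8729)·(-3) + 0.0000·3 = 1.7457; e_2·c_3 = (-0.4398)·3 + (-0.6411)·2 + 0.0596·(-3) + (-0.6262)·3 = -4.6589.
u_3 = c_3 − 1.7457·e_1 + 4.6589·e_2 = (1.7130, -1.3676, -1.1984, 0.0828).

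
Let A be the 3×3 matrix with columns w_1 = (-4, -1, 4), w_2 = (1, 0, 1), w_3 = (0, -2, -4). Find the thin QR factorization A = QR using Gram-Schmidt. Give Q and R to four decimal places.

w_1 = (-4, -1, 4); ‖w_1‖ = 5.7446, so q_1 = (-0.6963, -0.1741, 0.6963).
q_1·w_2 = (-0.6963)·1 + (-0.1741)·0 + 0.6963·1 = 0.0000.
u_2 = w_2 + 0.0000·q_1 = (1.0000, 0.0000, 1.0000).
‖u_2‖ = 1.4142, so q_2 = (0.7071, 0.0000, 0.7071).
q_1·w_3 = (-0.6963)·0 + (-0.1741)·(-2) + 0.6963·(-4) = -2.4371; q_2·w_3 = 0.7071·0 + 0.0000·(-2) + 0.7071·(-4) = -2.8284.
u_3 = w_3 + 2.4371·q_1 + 2.8284·q_2 = (0.3030, -2.4242, -0.3030).
‖u_3‖ = 2.4618, so q_3 = (0.1231, -0.9847, -0.1231).

Q = [[-0.6963, 0.7071, 0.1231], [-0.1741, 0.0000, -0.9847], [0.6963, 0.7071, -0.1231]], R = [[5.7446, 0.0000, -2.4371], [0.0000, 1.4142, -2.8284], [0.0000, 0.0000, 2.4618]]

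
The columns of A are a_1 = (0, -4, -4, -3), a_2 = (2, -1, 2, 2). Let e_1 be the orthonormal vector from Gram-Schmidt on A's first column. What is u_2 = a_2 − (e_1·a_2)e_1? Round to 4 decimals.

a_1 = (0, -4, -4, -3); ‖a_1‖ = 6.4031, so e_1 = (0.0000, -0.6247, -0.6247, -0.4685).
e_1·a_2 = 0.0000·2 + (-0.6247)·(-1) + (-0.6247)·2 + (-0.4685)·2 = -1.5617.
u_2 = a_2 + 1.5617·e_1 = (2.0000, -1.9756, 1.0244, 1.2683).

u_2 = (2.0000, -1.9756, 1.0244, 1.2683)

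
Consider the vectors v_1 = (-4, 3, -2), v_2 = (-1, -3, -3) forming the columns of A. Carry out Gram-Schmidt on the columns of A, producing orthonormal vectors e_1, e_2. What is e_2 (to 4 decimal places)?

e_2 = (-0.1980, -0.7126, -0.6730)

v_1 = (-4, 3, -2); ‖v_1‖ = 5.3852, so e_1 = (-0.7428, 0.5571, -0.3714).
e_1·v_2 = (-0.7428)·(-1) + 0.5571·(-3) + (-0.3714)·(-3) = 0.1857.
u_2 = v_2 − 0.1857·e_1 = (-0.8621, -3.1034, -2.9310).
‖u_2‖ = 4.3549, so e_2 = (-0.1980, -0.7126, -0.6730).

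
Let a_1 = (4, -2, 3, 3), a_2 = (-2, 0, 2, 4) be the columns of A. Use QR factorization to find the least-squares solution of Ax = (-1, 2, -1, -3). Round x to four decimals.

x = (-0.4433, -0.3153)

q_1 = a_1/‖a_1‖ = (4, -2, 3, 3)/6.1644 = (0.6489, -0.3244, 0.4867, 0.4867).
r_{12} = q_1·a_2 = 1.6222.
u_2 = a_2 − 1.6222·q_1 = (-3.0526, 0.5263, 1.2105, 3.2105).
‖u_2‖ = 4.6226, so q_2 = (-0.6604, 0.1139, 0.2619, 0.6945).
Qᵀb = (-3.2444, -1.4574).
Back-substitute: x_2 = -1.4574/4.6226 = -0.3153.
x_1 = (-3.2444 − 1.6222·(-0.3153))/6.1644 = -0.4433.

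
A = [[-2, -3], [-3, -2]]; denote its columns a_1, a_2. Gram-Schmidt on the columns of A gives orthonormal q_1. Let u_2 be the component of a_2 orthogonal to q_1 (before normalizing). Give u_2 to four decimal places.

u_2 = (-1.1538, 0.7692)

a_1 = (-2, -3); ‖a_1‖ = 3.6056, so q_1 = (-0.5547, -0.8321).
q_1·a_2 = (-0.5547)·(-3) + (-0.8321)·(-2) = 3.3282.
u_2 = a_2 − 3.3282·q_1 = (-1.1538, 0.7692).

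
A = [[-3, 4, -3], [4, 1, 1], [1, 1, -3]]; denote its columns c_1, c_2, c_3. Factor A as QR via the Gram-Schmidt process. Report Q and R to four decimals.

Q = [[-0.5883, 0.7952, 0.1466], [0.7845, 0.5174, 0.3420], [0.1961, 0.3162, -0.9282]], R = [[5.0990, -1.3728, 1.9612], [0.0000, 4.0144, -2.8168], [0.0000, 0.0000, 2.6869]]

c_1 = (-3, 4, 1); ‖c_1‖ = 5.0990, so q_1 = (-0.5883, 0.7845, 0.1961).
q_1·c_2 = (-0.5883)·4 + 0.7845·1 + 0.1961·1 = -1.3728.
u_2 = c_2 + 1.3728·q_1 = (3.1923, 2.0769, 1.2692).
‖u_2‖ = 4.0144, so q_2 = (0.7952, 0.5174, 0.3162).
q_1·c_3 = (-0.5883)·(-3) + 0.7845·1 + 0.1961·(-3) = 1.9612; q_2·c_3 = 0.7952·(-3) + 0.5174·1 + 0.3162·(-3) = -2.8168.
u_3 = c_3 − 1.9612·q_1 + 2.8168·q_2 = (0.3938, 0.9189, -2.4940).
‖u_3‖ = 2.6869, so q_3 = (0.1466, 0.3420, -0.9282).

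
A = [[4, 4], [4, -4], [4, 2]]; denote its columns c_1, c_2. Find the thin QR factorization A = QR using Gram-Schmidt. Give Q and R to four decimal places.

Q = [[0.5774, 0.5661], [0.5774, -0.7926], [0.5774, 0.2265]], R = [[6.9282, 1.1547], [0.0000, 5.8878]]

c_1 = (4, 4, 4); ‖c_1‖ = 6.9282, so e_1 = (0.5774, 0.5774, 0.5774).
e_1·c_2 = 0.5774·4 + 0.5774·(-4) + 0.5774·2 = 1.1547.
u_2 = c_2 − 1.1547·e_1 = (3.3333, -4.6667, 1.3333).
‖u_2‖ = 5.8878, so e_2 = (0.5661, -0.7926, 0.2265).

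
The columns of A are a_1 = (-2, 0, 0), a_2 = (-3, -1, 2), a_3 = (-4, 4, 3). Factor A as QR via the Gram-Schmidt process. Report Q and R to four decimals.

a_1 = (-2, 0, 0); ‖a_1‖ = 2.0000, so e_1 = (-1.0000, 0.0000, 0.0000).
e_1·a_2 = (-1.0000)·(-3) + 0.0000·(-1) + 0.0000·2 = 3.0000.
u_2 = a_2 − 3.0000·e_1 = (0.0000, -1.0000, 2.0000).
‖u_2‖ = 2.2361, so e_2 = (0.0000, -0.4472, 0.8944).
e_1·a_3 = (-1.0000)·(-4) + 0.0000·4 + 0.0000·3 = 4.0000; e_2·a_3 = 0.0000·(-4) + (-0.4472)·4 + 0.8944·3 = 0.8944.
u_3 = a_3 − 4.0000·e_1 − 0.8944·e_2 = (0.0000, 4.4000, 2.2000).
‖u_3‖ = 4.9193, so e_3 = (0.0000, 0.8944, 0.4472).

Q = [[-1.0000, 0.0000, 0.0000], [0.0000, -0.4472, 0.8944], [0.0000, 0.8944, 0.4472]], R = [[2.0000, 3.0000, 4.0000], [0.0000, 2.2361, 0.8944], [0.0000, 0.0000, 4.9193]]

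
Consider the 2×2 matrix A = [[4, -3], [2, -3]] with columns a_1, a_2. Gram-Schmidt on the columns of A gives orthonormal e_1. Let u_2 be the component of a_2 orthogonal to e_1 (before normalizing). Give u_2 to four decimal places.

e_1 = a_1/‖a_1‖ = (4, 2)/4.4721 = (0.8944, 0.4472).
r_{12} = e_1·a_2 = -4.0249.
u_2 = a_2 + 4.0249·e_1 = (0.6000, -1.2000).

u_2 = (0.6000, -1.2000)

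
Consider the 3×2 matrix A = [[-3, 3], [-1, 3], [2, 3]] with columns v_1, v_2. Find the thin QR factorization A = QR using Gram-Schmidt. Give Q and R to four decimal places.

Q = [[-0.8018, 0.3468], [-0.2673, 0.5203], [0.5345, 0.7804]], R = [[3.7417, -1.6036], [0.0000, 4.9425]]

e_1 = v_1/‖v_1‖ = (-3, -1, 2)/3.7417 = (-0.8018, -0.2673, 0.5345).
r_{12} = e_1·v_2 = -1.6036.
u_2 = v_2 + 1.6036·e_1 = (1.7143, 2.5714, 3.8571).
‖u_2‖ = 4.9425, so e_2 = (0.3468, 0.5203, 0.7804).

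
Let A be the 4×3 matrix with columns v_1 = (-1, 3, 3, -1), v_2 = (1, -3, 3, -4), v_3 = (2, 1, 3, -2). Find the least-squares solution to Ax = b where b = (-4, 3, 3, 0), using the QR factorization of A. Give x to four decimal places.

x = (1.8041, 0.3020, -1.2490)

v_1 = (-1, 3, 3, -1); ‖v_1‖ = 4.4721, so e_1 = (-0.2236, 0.6708, 0.6708, -0.2236).
e_1·v_2 = (-0.2236)·1 + 0.6708·(-3) + 0.6708·3 + (-0.2236)·(-4) = 0.6708.
u_2 = v_2 − 0.6708·e_1 = (1.1500, -3.4500, 2.5500, -3.8500).
‖u_2‖ = 5.8779, so e_2 = (0.1956, -0.5869, 0.4338, -0.6550).
e_1·v_3 = (-0.2236)·2 + 0.6708·1 + 0.6708·3 + (-0.2236)·(-2) = 2.6833; e_2·v_3 = 0.1956·2 + (-0.5869)·1 + 0.4338·3 + (-0.6550)·(-2) = 2.4158.
u_3 = v_3 − 2.6833·e_1 − 2.4158·e_2 = (2.1274, 0.6179, 0.1520, 0.1823).
‖u_3‖ = 2.2280, so e_3 = (0.9548, 0.2774, 0.0682, 0.0818).
Qᵀb = (4.9193, -1.2419, -2.7827).
Back-substitute: x_3 = -2.7827/2.2280 = -1.2490.
x_2 = (-1.2419 − 2.4158·(-1.2490))/5.8779 = 0.3020.
x_1 = (4.9193 − 0.6708·0.3020 − 2.6833·(-1.2490))/4.4721 = 1.8041.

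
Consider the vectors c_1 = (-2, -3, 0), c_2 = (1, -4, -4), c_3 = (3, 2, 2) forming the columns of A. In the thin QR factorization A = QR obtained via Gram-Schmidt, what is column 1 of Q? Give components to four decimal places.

c_1 = (-2, -3, 0); ‖c_1‖ = 3.6056, so q_1 = (-0.5547, -0.8321, 0.0000).

q_1 = (-0.5547, -0.8321, 0.0000)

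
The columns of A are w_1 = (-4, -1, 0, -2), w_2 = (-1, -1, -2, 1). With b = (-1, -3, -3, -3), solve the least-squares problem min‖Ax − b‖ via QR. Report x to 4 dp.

e_1 = w_1/‖w_1‖ = (-4, -1, 0, -2)/4.5826 = (-0.8729, -0.2182, 0.0000, -0.4364).
r_{12} = e_1·w_2 = 0.6547.
u_2 = w_2 − 0.6547·e_1 = (-0.4286, -0.8571, -2.0000, 1.2857).
‖u_2‖ = 2.5635, so e_2 = (-0.1672, -0.3344, -0.7802, 0.5016).
Qᵀb = (2.8368, 2.0062).
Back-substitute: x_2 = 2.0062/2.5635 = 0.7826.
x_1 = (2.8368 − 0.6547·0.7826)/4.5826 = 0.5072.

x = (0.5072, 0.7826)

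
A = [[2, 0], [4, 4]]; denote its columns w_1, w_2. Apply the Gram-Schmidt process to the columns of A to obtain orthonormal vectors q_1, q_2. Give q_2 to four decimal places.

w_1 = (2, 4); ‖w_1‖ = 4.4721, so q_1 = (0.4472, 0.8944).
q_1·w_2 = 0.4472·0 + 0.8944·4 = 3.5777.
u_2 = w_2 − 3.5777·q_1 = (-1.6000, 0.8000).
‖u_2‖ = 1.7889, so q_2 = (-0.8944, 0.4472).

q_2 = (-0.8944, 0.4472)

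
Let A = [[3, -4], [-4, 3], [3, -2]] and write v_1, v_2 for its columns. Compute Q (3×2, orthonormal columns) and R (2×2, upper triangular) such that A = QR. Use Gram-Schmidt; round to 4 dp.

Q = [[0.5145, -0.8507], [-0.6860, -0.3329], [0.5145, 0.4068]], R = [[5.8310, -5.1450], [0.0000, 1.5904]]

v_1 = (3, -4, 3); ‖v_1‖ = 5.8310, so q_1 = (0.5145, -0.6860, 0.5145).
q_1·v_2 = 0.5145·(-4) + (-0.6860)·3 + 0.5145·(-2) = -5.1450.
u_2 = v_2 + 5.1450·q_1 = (-1.3529, -0.5294, 0.6471).
‖u_2‖ = 1.5904, so q_2 = (-0.8507, -0.3329, 0.4068).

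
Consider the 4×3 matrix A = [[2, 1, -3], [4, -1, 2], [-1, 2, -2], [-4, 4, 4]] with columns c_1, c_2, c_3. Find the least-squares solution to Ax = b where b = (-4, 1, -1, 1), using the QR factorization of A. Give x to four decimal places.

x = (-0.3311, -0.6347, 0.6203)

c_1 = (2, 4, -1, -4); ‖c_1‖ = 6.0828, so q_1 = (0.3288, 0.6576, -0.1644, -0.6576).
q_1·c_2 = 0.3288·1 + 0.6576·(-1) + (-0.1644)·2 + (-0.6576)·4 = -3.2880.
u_2 = c_2 + 3.2880·q_1 = (2.0811, 1.1622, 1.4595, 1.8378).
‖u_2‖ = 3.3450, so q_2 = (0.6221, 0.3474, 0.4363, 0.5494).
q_1·c_3 = 0.3288·(-3) + 0.6576·2 + (-0.1644)·(-2) + (-0.6576)·4 = -1.9728; q_2·c_3 = 0.6221·(-3) + 0.3474·2 + 0.4363·(-2) + 0.5494·4 = 0.1535.
u_3 = c_3 + 1.9728·q_1 − 0.1535·q_2 = (-2.4469, 3.2440, -2.3913, 2.6184).
‖u_3‖ = 5.3930, so q_3 = (-0.4537, 0.6015, -0.4434, 0.4855).
Qᵀb = (-1.1508, -2.0280, 3.3453).
Back-substitute: x_3 = 3.3453/5.3930 = 0.6203.
x_2 = (-2.0280 − 0.1535·0.6203)/3.3450 = -0.6347.
x_1 = (-1.1508 + 3.2880·(-0.6347) + 1.9728·0.6203)/6.0828 = -0.3311.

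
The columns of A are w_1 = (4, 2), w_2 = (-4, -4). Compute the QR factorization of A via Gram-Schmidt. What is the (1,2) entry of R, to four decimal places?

w_1 = (4, 2); ‖w_1‖ = 4.4721, so q_1 = (0.8944, 0.4472).
r_{12} = q_1·w_2 = -5.3666.

r_{12} = -5.3666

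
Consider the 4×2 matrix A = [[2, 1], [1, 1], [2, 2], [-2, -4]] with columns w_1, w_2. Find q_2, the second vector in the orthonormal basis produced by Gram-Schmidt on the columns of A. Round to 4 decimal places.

q_2 = (-0.6037, -0.0710, -0.1420, -0.7812)

w_1 = (2, 1, 2, -2); ‖w_1‖ = 3.6056, so q_1 = (0.5547, 0.2774, 0.5547, -0.5547).
q_1·w_2 = 0.5547·1 + 0.2774·1 + 0.5547·2 + (-0.5547)·(-4) = 4.1603.
u_2 = w_2 − 4.1603·q_1 = (-1.3077, -0.1538, -0.3077, -1.6923).
‖u_2‖ = 2.1662, so q_2 = (-0.6037, -0.0710, -0.1420, -0.7812).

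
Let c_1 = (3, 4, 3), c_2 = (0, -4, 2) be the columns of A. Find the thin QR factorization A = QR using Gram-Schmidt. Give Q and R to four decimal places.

Q = [[0.5145, 0.2136], [0.6860, -0.6836], [0.5145, 0.6979]], R = [[5.8310, -1.7150], [0.0000, 4.1302]]

q_1 = c_1/‖c_1‖ = (3, 4, 3)/5.8310 = (0.5145, 0.6860, 0.5145).
r_{12} = q_1·c_2 = -1.7150.
u_2 = c_2 + 1.7150·q_1 = (0.8824, -2.8235, 2.8824).
‖u_2‖ = 4.1302, so q_2 = (0.2136, -0.6836, 0.6979).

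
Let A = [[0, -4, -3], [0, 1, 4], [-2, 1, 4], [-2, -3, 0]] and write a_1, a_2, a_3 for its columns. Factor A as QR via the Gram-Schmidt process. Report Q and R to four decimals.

e_1 = a_1/‖a_1‖ = (0, 0, -2, -2)/2.8284 = (0.0000, 0.0000, -0.7071, -0.7071).
r_{12} = e_1·a_2 = 1.4142.
u_2 = a_2 − 1.4142·e_1 = (-4.0000, 1.0000, 2.0000, -2.0000).
‖u_2‖ = 5.0000, so e_2 = (-0.8000, 0.2000, 0.4000, -0.4000).
r_{13} = e_1·a_3 = -2.8284; r_{23} = e_2·a_3 = 4.8000.
u_3 = a_3 + 2.8284·e_1 − 4.8000·e_2 = (0.8400, 3.0400, 0.0800, -0.0800).
‖u_3‖ = 3.1559, so e_3 = (0.2662, 0.9633, 0.0253, -0.0253).

Q = [[0.0000, -0.8000, 0.2662], [0.0000, 0.2000, 0.9633], [-0.7071, 0.4000, 0.0253], [-0.7071, -0.4000, -0.0253]], R = [[2.8284, 1.4142, -2.8284], [0.0000, 5.0000, 4.8000], [0.0000, 0.0000, 3.1559]]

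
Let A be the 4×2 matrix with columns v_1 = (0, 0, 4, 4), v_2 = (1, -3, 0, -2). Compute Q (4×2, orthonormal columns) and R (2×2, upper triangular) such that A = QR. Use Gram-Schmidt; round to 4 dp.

v_1 = (0, 0, 4, 4); ‖v_1‖ = 5.6569, so q_1 = (0.0000, 0.0000, 0.7071, 0.7071).
q_1·v_2 = 0.0000·1 + 0.0000·(-3) + 0.7071·0 + 0.7071·(-2) = -1.4142.
u_2 = v_2 + 1.4142·q_1 = (1.0000, -3.0000, 1.0000, -1.0000).
‖u_2‖ = 3.4641, so q_2 = (0.2887, -0.8660, 0.2887, -0.2887).

Q = [[0.0000, 0.2887], [0.0000, -0.8660], [0.7071, 0.2887], [0.7071, -0.2887]], R = [[5.6569, -1.4142], [0.0000, 3.4641]]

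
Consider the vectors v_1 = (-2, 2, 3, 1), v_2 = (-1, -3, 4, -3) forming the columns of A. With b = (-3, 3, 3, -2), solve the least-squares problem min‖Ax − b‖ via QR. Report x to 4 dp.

q_1 = v_1/‖v_1‖ = (-2, 2, 3, 1)/4.2426 = (-0.4714, 0.4714, 0.7071, 0.2357).
r_{12} = q_1·v_2 = 1.1785.
u_2 = v_2 − 1.1785·q_1 = (-0.4444, -3.5556, 3.1667, -3.2778).
‖u_2‖ = 5.7975, so q_2 = (-0.0767, -0.6133, 0.5462, -0.5654).
Qᵀb = (4.4783, 1.1595).
Back-substitute: x_2 = 1.1595/5.7975 = 0.2000.
x_1 = (4.4783 − 1.1785·0.2000)/4.2426 = 1.0000.

x = (1.0000, 0.2000)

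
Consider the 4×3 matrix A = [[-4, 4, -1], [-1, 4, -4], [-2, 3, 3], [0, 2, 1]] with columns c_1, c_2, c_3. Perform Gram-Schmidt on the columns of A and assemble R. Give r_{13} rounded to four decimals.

r_{13} = 0.4364

q_1 = c_1/‖c_1‖ = (-4, -1, -2, 0)/4.5826 = (-0.8729, -0.2182, -0.4364, 0.0000).
r_{13} = q_1·c_3 = 0.4364.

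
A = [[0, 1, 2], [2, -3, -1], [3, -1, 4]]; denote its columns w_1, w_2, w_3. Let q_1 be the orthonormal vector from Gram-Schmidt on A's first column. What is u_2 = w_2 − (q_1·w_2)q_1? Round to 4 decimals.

u_2 = (1.0000, -1.6154, 1.0769)

q_1 = w_1/‖w_1‖ = (0, 2, 3)/3.6056 = (0.0000, 0.5547, 0.8321).
r_{12} = q_1·w_2 = -2.4962.
u_2 = w_2 + 2.4962·q_1 = (1.0000, -1.6154, 1.0769).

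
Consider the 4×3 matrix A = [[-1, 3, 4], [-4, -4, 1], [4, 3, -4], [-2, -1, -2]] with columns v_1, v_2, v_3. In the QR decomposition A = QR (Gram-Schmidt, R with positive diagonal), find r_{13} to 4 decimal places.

v_1 = (-1, -4, 4, -2); ‖v_1‖ = 6.0828, so q_1 = (-0.1644, -0.6576, 0.6576, -0.3288).
r_{13} = q_1·v_3 = -3.2880.

r_{13} = -3.2880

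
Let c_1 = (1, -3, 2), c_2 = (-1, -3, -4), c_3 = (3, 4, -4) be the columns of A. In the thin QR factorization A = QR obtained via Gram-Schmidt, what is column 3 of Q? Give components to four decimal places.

e_3 = (0.9435, 0.1048, -0.3145)

c_1 = (1, -3, 2); ‖c_1‖ = 3.7417, so e_1 = (0.2673, -0.8018, 0.5345).
e_1·c_2 = 0.2673·(-1) + (-0.8018)·(-3) + 0.5345·(-4) = 0.0000.
u_2 = c_2 + 0.0000·e_1 = (-1.0000, -3.0000, -4.0000).
‖u_2‖ = 5.0990, so e_2 = (-0.1961, -0.5883, -0.7845).
e_1·c_3 = 0.2673·3 + (-0.8018)·4 + 0.5345·(-4) = -4.5434; e_2·c_3 = (-0.1961)·3 + (-0.5883)·4 + (-0.7845)·(-4) = 0.1961.
u_3 = c_3 + 4.5434·e_1 − 0.1961·e_2 = (4.2527, 0.4725, -1.4176).
‖u_3‖ = 4.5076, so e_3 = (0.9435, 0.1048, -0.3145).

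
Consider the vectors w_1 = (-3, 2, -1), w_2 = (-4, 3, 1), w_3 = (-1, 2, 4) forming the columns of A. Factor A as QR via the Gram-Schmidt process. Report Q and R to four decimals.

Q = [[-0.8018, -0.1543, 0.5774], [0.5345, 0.2469, 0.8083], [-0.2673, 0.9567, -0.1155]], R = [[3.7417, 4.5434, 0.8018], [0.0000, 2.3146, 4.4748], [0.0000, 0.0000, 0.5774]]

w_1 = (-3, 2, -1); ‖w_1‖ = 3.7417, so q_1 = (-0.8018, 0.5345, -0.2673).
q_1·w_2 = (-0.8018)·(-4) + 0.5345·3 + (-0.2673)·1 = 4.5434.
u_2 = w_2 − 4.5434·q_1 = (-0.3571, 0.5714, 2.2143).
‖u_2‖ = 2.3146, so q_2 = (-0.1543, 0.2469, 0.9567).
q_1·w_3 = (-0.8018)·(-1) + 0.5345·2 + (-0.2673)·4 = 0.8018; q_2·w_3 = (-0.1543)·(-1) + 0.2469·2 + 0.9567·4 = 4.4748.
u_3 = w_3 − 0.8018·q_1 − 4.4748·q_2 = (0.3333, 0.4667, -0.0667).
‖u_3‖ = 0.5774, so q_3 = (0.5774, 0.8083, -0.1155).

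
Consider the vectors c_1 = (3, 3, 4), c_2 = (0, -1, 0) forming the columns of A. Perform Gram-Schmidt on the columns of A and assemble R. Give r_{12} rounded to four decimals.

r_{12} = -0.5145

c_1 = (3, 3, 4); ‖c_1‖ = 5.8310, so q_1 = (0.5145, 0.5145, 0.6860).
r_{12} = q_1·c_2 = -0.5145.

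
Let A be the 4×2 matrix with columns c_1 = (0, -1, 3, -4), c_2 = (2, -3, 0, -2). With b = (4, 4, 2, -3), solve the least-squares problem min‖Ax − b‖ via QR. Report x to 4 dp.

q_1 = c_1/‖c_1‖ = (0, -1, 3, -4)/5.0990 = (0.0000, -0.1961, 0.5883, -0.7845).
r_{12} = q_1·c_2 = 2.1573.
u_2 = c_2 − 2.1573·q_1 = (2.0000, -2.5769, -1.2692, -0.3077).
‖u_2‖ = 3.5137, so q_2 = (0.5692, -0.7334, -0.3612, -0.0876).
Qᵀb = (2.7456, -1.1165).
Back-substitute: x_2 = -1.1165/3.5137 = -0.3178.
x_1 = (2.7456 − 2.1573·(-0.3178))/5.0990 = 0.6729.

x = (0.6729, -0.3178)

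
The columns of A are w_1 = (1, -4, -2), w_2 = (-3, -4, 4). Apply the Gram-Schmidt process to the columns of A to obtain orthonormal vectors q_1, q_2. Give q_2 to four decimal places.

q_2 = (-0.5132, -0.4830, 0.7094)

q_1 = w_1/‖w_1‖ = (1, -4, -2)/4.5826 = (0.2182, -0.8729, -0.4364).
r_{12} = q_1·w_2 = 1.0911.
u_2 = w_2 − 1.0911·q_1 = (-3.2381, -3.0476, 4.4762).
‖u_2‖ = 6.3095, so q_2 = (-0.5132, -0.4830, 0.7094).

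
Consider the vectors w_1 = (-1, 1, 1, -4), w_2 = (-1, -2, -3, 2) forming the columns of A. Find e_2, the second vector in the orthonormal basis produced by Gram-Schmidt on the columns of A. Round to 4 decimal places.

w_1 = (-1, 1, 1, -4); ‖w_1‖ = 4.3589, so e_1 = (-0.2294, 0.2294, 0.2294, -0.9177).
e_1·w_2 = (-0.2294)·(-1) + 0.2294·(-2) + 0.2294·(-3) + (-0.9177)·2 = -2.7530.
u_2 = w_2 + 2.7530·e_1 = (-1.6316, -1.3684, -2.3684, -0.5263).
‖u_2‖ = 3.2282, so e_2 = (-0.5054, -0.4239, -0.7337, -0.1630).

e_2 = (-0.5054, -0.4239, -0.7337, -0.1630)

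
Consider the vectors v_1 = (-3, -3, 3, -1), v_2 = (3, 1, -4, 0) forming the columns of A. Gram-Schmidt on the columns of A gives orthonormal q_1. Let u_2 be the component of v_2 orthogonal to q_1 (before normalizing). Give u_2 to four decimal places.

u_2 = (0.4286, -1.5714, -1.4286, -0.8571)

v_1 = (-3, -3, 3, -1); ‖v_1‖ = 5.2915, so q_1 = (-0.5669, -0.5669, 0.5669, -0.1890).
q_1·v_2 = (-0.5669)·3 + (-0.5669)·1 + 0.5669·(-4) + (-0.1890)·0 = -4.5356.
u_2 = v_2 + 4.5356·q_1 = (0.4286, -1.5714, -1.4286, -0.8571).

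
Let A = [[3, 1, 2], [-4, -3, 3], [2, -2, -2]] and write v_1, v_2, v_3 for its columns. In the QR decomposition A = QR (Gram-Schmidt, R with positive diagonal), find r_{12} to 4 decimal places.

r_{12} = 2.0426

v_1 = (3, -4, 2); ‖v_1‖ = 5.3852, so q_1 = (0.5571, -0.7428, 0.3714).
r_{12} = q_1·v_2 = 2.0426.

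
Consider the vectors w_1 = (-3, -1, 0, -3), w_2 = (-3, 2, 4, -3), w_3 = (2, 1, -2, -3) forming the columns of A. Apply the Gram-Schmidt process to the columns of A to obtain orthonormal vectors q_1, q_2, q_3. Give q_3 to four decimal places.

w_1 = (-3, -1, 0, -3); ‖w_1‖ = 4.3589, so q_1 = (-0.6882, -0.2294, 0.0000, -0.6882).
q_1·w_2 = (-0.6882)·(-3) + (-0.2294)·2 + 0.0000·4 + (-0.6882)·(-3) = 3.6707.
u_2 = w_2 − 3.6707·q_1 = (-0.4737, 2.8421, 4.0000, -0.4737).
‖u_2‖ = 4.9524, so q_2 = (-0.0956, 0.5739, 0.8077, -0.0956).
q_1·w_3 = (-0.6882)·2 + (-0.2294)·1 + 0.0000·(-2) + (-0.6882)·(-3) = 0.4588; q_2·w_3 = (-0.0956)·2 + 0.5739·1 + 0.8077·(-2) + (-0.0956)·(-3) = -0.9458.
u_3 = w_3 − 0.4588·q_1 + 0.9458·q_2 = (2.2253, 1.6481, -1.2361, -2.7747).
‖u_3‖ = 4.1103, so q_3 = (0.5414, 0.4010, -0.3007, -0.6750).

q_3 = (0.5414, 0.4010, -0.3007, -0.6750)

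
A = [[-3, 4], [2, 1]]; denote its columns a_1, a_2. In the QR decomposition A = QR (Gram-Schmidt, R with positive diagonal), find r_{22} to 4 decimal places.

r_{22} = 3.0509

e_1 = a_1/‖a_1‖ = (-3, 2)/3.6056 = (-0.8321, 0.5547).
r_{12} = e_1·a_2 = -2.7735.
u_2 = a_2 + 2.7735·e_1 = (1.6923, 2.5385).
r_{22} = ‖u_2‖ = 3.0509.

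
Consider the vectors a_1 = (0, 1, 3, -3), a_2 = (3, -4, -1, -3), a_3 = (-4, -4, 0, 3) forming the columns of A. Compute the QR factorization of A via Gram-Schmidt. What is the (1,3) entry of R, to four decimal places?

r_{13} = -2.9824

a_1 = (0, 1, 3, -3); ‖a_1‖ = 4.3589, so e_1 = (0.0000, 0.2294, 0.6882, -0.6882).
r_{13} = e_1·a_3 = -2.9824.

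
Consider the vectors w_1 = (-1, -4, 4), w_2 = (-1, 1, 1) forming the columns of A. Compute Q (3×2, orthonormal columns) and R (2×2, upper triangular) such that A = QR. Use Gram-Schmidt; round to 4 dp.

w_1 = (-1, -4, 4); ‖w_1‖ = 5.7446, so e_1 = (-0.1741, -0.6963, 0.6963).
e_1·w_2 = (-0.1741)·(-1) + (-0.6963)·1 + 0.6963·1 = 0.1741.
u_2 = w_2 − 0.1741·e_1 = (-0.9697, 1.1212, 0.8788).
‖u_2‖ = 1.7233, so e_2 = (-0.5627, 0.6506, 0.5100).

Q = [[-0.1741, -0.5627], [-0.6963, 0.6506], [0.6963, 0.5100]], R = [[5.7446, 0.1741], [0.0000, 1.7233]]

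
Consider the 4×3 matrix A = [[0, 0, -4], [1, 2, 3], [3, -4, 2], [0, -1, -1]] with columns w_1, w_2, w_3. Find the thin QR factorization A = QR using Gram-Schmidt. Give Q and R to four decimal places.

w_1 = (0, 1, 3, 0); ‖w_1‖ = 3.1623, so q_1 = (0.0000, 0.3162, 0.9487, 0.0000).
q_1·w_2 = 0.0000·0 + 0.3162·2 + 0.9487·(-4) + 0.0000·(-1) = -3.1623.
u_2 = w_2 + 3.1623·q_1 = (0.0000, 3.0000, -1.0000, -1.0000).
‖u_2‖ = 3.3166, so q_2 = (0.0000, 0.9045, -0.3015, -0.3015).
q_1·w_3 = 0.0000·(-4) + 0.3162·3 + 0.9487·2 + 0.0000·(-1) = 2.8460; q_2·w_3 = 0.0000·(-4) + 0.9045·3 + (-0.3015)·2 + (-0.3015)·(-1) = 2.4121.
u_3 = w_3 − 2.8460·q_1 − 2.4121·q_2 = (-4.0000, -0.0818, 0.0273, -0.2727).
‖u_3‖ = 4.0102, so q_3 = (-0.9975, -0.0204, 0.0068, -0.0680).

Q = [[0.0000, 0.0000, -0.9975], [0.3162, 0.9045, -0.0204], [0.9487, -0.3015, 0.0068], [0.0000, -0.3015, -0.0680]], R = [[3.1623, -3.1623, 2.8460], [0.0000, 3.3166, 2.4121], [0.0000, 0.0000, 4.0102]]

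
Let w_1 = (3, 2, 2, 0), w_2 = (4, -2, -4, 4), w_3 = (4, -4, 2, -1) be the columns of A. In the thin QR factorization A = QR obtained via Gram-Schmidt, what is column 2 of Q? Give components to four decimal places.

q_2 = (0.5547, -0.2774, -0.5547, 0.5547)

w_1 = (3, 2, 2, 0); ‖w_1‖ = 4.1231, so q_1 = (0.7276, 0.4851, 0.4851, 0.0000).
q_1·w_2 = 0.7276·4 + 0.4851·(-2) + 0.4851·(-4) + 0.0000·4 = 0.0000.
u_2 = w_2 + 0.0000·q_1 = (4.0000, -2.0000, -4.0000, 4.0000).
‖u_2‖ = 7.2111, so q_2 = (0.5547, -0.2774, -0.5547, 0.5547).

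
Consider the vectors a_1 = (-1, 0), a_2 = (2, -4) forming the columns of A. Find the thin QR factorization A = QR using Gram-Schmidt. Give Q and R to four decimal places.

e_1 = a_1/‖a_1‖ = (-1, 0)/1.0000 = (-1.0000, 0.0000).
r_{12} = e_1·a_2 = -2.0000.
u_2 = a_2 + 2.0000·e_1 = (0.0000, -4.0000).
‖u_2‖ = 4.0000, so e_2 = (0.0000, -1.0000).

Q = [[-1.0000, 0.0000], [0.0000, -1.0000]], R = [[1.0000, -2.0000], [0.0000, 4.0000]]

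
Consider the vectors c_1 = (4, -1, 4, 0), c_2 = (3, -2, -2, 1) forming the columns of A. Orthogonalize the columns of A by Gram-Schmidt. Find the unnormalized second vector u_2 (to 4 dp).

u_2 = (2.2727, -1.8182, -2.7273, 1.0000)

c_1 = (4, -1, 4, 0); ‖c_1‖ = 5.7446, so q_1 = (0.6963, -0.1741, 0.6963, 0.0000).
q_1·c_2 = 0.6963·3 + (-0.1741)·(-2) + 0.6963·(-2) + 0.0000·1 = 1.0445.
u_2 = c_2 − 1.0445·q_1 = (2.2727, -1.8182, -2.7273, 1.0000).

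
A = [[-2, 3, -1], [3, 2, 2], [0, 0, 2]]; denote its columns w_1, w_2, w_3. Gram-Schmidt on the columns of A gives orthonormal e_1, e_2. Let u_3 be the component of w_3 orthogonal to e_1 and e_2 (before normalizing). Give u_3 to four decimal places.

w_1 = (-2, 3, 0); ‖w_1‖ = 3.6056, so e_1 = (-0.5547, 0.8321, 0.0000).
e_1·w_2 = (-0.5547)·3 + 0.8321·2 + 0.0000·0 = 0.0000.
u_2 = w_2 + 0.0000·e_1 = (3.0000, 2.0000, 0.0000).
‖u_2‖ = 3.6056, so e_2 = (0.8321, 0.5547, 0.0000).
e_1·w_3 = (-0.5547)·(-1) + 0.8321·2 + 0.0000·2 = 2.2188; e_2·w_3 = 0.8321·(-1) + 0.5547·2 + 0.0000·2 = 0.2774.
u_3 = w_3 − 2.2188·e_1 − 0.2774·e_2 = (0.0000, 0.0000, 2.0000).

u_3 = (0.0000, 0.0000, 2.0000)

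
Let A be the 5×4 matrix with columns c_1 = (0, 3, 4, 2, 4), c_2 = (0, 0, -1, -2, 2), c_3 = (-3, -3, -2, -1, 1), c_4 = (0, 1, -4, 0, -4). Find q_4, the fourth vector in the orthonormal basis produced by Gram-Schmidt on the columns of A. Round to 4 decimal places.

q_4 = (-0.3770, 0.6702, -0.5864, 0.2513, -0.0419)

q_1 = c_1/‖c_1‖ = (0, 3, 4, 2, 4)/6.7082 = (0.0000, 0.4472, 0.5963, 0.2981, 0.5963).
r_{12} = q_1·c_2 = 0.0000.
u_2 = c_2 + 0.0000·q_1 = (0.0000, 0.0000, -1.0000, -2.0000, 2.0000).
‖u_2‖ = 3.0000, so q_2 = (0.0000, 0.0000, -0.3333, -0.6667, 0.6667).
r_{13} = q_1·c_3 = -2.2361; r_{23} = q_2·c_3 = 2.0000.
u_3 = c_3 + 2.2361·q_1 − 2.0000·q_2 = (-3.0000, -2.0000, 0.0000, 1.0000, 1.0000).
‖u_3‖ = 3.8730, so q_3 = (-0.7746, -0.5164, 0.0000, 0.2582, 0.2582).
r_{14} = q_1·c_4 = -4.3231; r_{24} = q_2·c_4 = -1.3333; r_{34} = q_3·c_4 = -1.5492.
u_4 = c_4 + 4.3231·q_1 + 1.3333·q_2 + 1.5492·q_3 = (-1.2000, 2.1333, -1.8667, 0.8000, -0.1333).
‖u_4‖ = 3.1833, so q_4 = (-0.3770, 0.6702, -0.5864, 0.2513, -0.0419).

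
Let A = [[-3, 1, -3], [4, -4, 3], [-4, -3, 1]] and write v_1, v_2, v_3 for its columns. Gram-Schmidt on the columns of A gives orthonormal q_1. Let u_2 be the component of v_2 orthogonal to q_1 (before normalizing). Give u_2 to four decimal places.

v_1 = (-3, 4, -4); ‖v_1‖ = 6.4031, so q_1 = (-0.4685, 0.6247, -0.6247).
q_1·v_2 = (-0.4685)·1 + 0.6247·(-4) + (-0.6247)·(-3) = -1.0932.
u_2 = v_2 + 1.0932·q_1 = (0.4878, -3.3171, -3.6829).

u_2 = (0.4878, -3.3171, -3.6829)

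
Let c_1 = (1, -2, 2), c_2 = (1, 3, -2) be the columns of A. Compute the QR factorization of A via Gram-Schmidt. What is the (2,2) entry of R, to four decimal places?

r_{22} = 2.2361

e_1 = c_1/‖c_1‖ = (1, -2, 2)/3.0000 = (0.3333, -0.6667, 0.6667).
r_{12} = e_1·c_2 = -3.0000.
u_2 = c_2 + 3.0000·e_1 = (2.0000, 1.0000, 0.0000).
r_{22} = ‖u_2‖ = 2.2361.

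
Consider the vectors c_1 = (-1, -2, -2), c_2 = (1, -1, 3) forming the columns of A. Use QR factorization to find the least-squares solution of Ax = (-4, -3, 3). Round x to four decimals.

x = (1.1351, 1.2432)

c_1 = (-1, -2, -2); ‖c_1‖ = 3.0000, so e_1 = (-0.3333, -0.6667, -0.6667).
e_1·c_2 = (-0.3333)·1 + (-0.6667)·(-1) + (-0.6667)·3 = -1.6667.
u_2 = c_2 + 1.6667·e_1 = (0.4444, -2.1111, 1.8889).
‖u_2‖ = 2.8674, so e_2 = (0.1550, -0.7362, 0.6587).
Qᵀb = (1.3333, 3.5649).
Back-substitute: x_2 = 3.5649/2.8674 = 1.2432.
x_1 = (1.3333 + 1.6667·1.2432)/3.0000 = 1.1351.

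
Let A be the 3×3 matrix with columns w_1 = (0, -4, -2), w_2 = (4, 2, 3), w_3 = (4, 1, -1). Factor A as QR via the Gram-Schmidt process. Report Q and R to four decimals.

w_1 = (0, -4, -2); ‖w_1‖ = 4.4721, so q_1 = (0.0000, -0.8944, -0.4472).
q_1·w_2 = 0.0000·4 + (-0.8944)·2 + (-0.4472)·3 = -3.1305.
u_2 = w_2 + 3.1305·q_1 = (4.0000, -0.8000, 1.6000).
‖u_2‖ = 4.3818, so q_2 = (0.9129, -0.1826, 0.3651).
q_1·w_3 = 0.0000·4 + (-0.8944)·1 + (-0.4472)·(-1) = -0.4472; q_2·w_3 = 0.9129·4 + (-0.1826)·1 + 0.3651·(-1) = 3.1038.
u_3 = w_3 + 0.4472·q_1 − 3.1038·q_2 = (1.1667, 1.1667, -2.3333).
‖u_3‖ = 2.8577, so q_3 = (0.4082, 0.4082, -0.8165).

Q = [[0.0000, 0.9129, 0.4082], [-0.8944, -0.1826, 0.4082], [-0.4472, 0.3651, -0.8165]], R = [[4.4721, -3.1305, -0.4472], [0.0000, 4.3818, 3.1038], [0.0000, 0.0000, 2.8577]]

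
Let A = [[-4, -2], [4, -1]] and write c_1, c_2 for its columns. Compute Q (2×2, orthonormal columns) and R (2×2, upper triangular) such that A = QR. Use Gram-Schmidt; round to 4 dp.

c_1 = (-4, 4); ‖c_1‖ = 5.6569, so e_1 = (-0.7071, 0.7071).
e_1·c_2 = (-0.7071)·(-2) + 0.7071·(-1) = 0.7071.
u_2 = c_2 − 0.7071·e_1 = (-1.5000, -1.5000).
‖u_2‖ = 2.1213, so e_2 = (-0.7071, -0.7071).

Q = [[-0.7071, -0.7071], [0.7071, -0.7071]], R = [[5.6569, 0.7071], [0.0000, 2.1213]]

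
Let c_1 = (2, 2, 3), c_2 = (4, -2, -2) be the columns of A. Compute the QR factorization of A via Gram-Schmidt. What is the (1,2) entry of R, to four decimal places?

c_1 = (2, 2, 3); ‖c_1‖ = 4.1231, so q_1 = (0.4851, 0.4851, 0.7276).
r_{12} = q_1·c_2 = -0.4851.

r_{12} = -0.4851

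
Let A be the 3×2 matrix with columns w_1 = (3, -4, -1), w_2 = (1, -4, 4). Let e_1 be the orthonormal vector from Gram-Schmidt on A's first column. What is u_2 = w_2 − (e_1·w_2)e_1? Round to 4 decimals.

u_2 = (-0.7308, -1.6923, 4.5769)

w_1 = (3, -4, -1); ‖w_1‖ = 5.0990, so e_1 = (0.5883, -0.7845, -0.1961).
e_1·w_2 = 0.5883·1 + (-0.7845)·(-4) + (-0.1961)·4 = 2.9417.
u_2 = w_2 − 2.9417·e_1 = (-0.7308, -1.6923, 4.5769).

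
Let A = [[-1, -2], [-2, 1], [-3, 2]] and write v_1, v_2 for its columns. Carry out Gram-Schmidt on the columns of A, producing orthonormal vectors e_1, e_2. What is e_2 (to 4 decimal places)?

v_1 = (-1, -2, -3); ‖v_1‖ = 3.7417, so e_1 = (-0.2673, -0.5345, -0.8018).
e_1·v_2 = (-0.2673)·(-2) + (-0.5345)·1 + (-0.8018)·2 = -1.6036.
u_2 = v_2 + 1.6036·e_1 = (-2.4286, 0.1429, 0.7143).
‖u_2‖ = 2.5355, so e_2 = (-0.9578, 0.0563, 0.2817).

e_2 = (-0.9578, 0.0563, 0.2817)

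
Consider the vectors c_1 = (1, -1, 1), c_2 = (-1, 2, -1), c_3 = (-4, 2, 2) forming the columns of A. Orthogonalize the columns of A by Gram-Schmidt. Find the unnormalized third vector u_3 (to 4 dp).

u_3 = (-3.0000, 0.0000, 3.0000)

c_1 = (1, -1, 1); ‖c_1‖ = 1.7321, so e_1 = (0.5774, -0.5774, 0.5774).
e_1·c_2 = 0.5774·(-1) + (-0.5774)·2 + 0.5774·(-1) = -2.3094.
u_2 = c_2 + 2.3094·e_1 = (0.3333, 0.6667, 0.3333).
‖u_2‖ = 0.8165, so e_2 = (0.4082, 0.8165, 0.4082).
e_1·c_3 = 0.5774·(-4) + (-0.5774)·2 + 0.5774·2 = -2.3094; e_2·c_3 = 0.4082·(-4) + 0.8165·2 + 0.4082·2 = 0.8165.
u_3 = c_3 + 2.3094·e_1 − 0.8165·e_2 = (-3.0000, 0.0000, 3.0000).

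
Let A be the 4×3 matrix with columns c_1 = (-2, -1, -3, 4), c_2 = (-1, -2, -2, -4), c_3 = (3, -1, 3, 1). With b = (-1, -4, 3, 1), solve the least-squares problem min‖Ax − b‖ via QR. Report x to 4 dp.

x = (0.5307, 0.5886, 1.1391)

q_1 = c_1/‖c_1‖ = (-2, -1, -3, 4)/5.4772 = (-0.3651, -0.1826, -0.5477, 0.7303).
r_{12} = q_1·c_2 = -1.0954.
u_2 = c_2 + 1.0954·q_1 = (-1.4000, -2.2000, -2.6000, -3.2000).
‖u_2‖ = 4.8785, so q_2 = (-0.2870, -0.4510, -0.5329, -0.6559).
r_{13} = q_1·c_3 = -1.8257; r_{23} = q_2·c_3 = -2.6647.
u_3 = c_3 + 1.8257·q_1 + 2.6647·q_2 = (1.5686, -2.5350, 0.5798, 0.5854).
‖u_3‖ = 3.0929, so q_3 = (0.5072, -0.8196, 0.1875, 0.1893).
Qᵀb = (0.1826, -0.1640, 3.5231).
Back-substitute: x_3 = 3.5231/3.0929 = 1.1391.
x_2 = (-0.1640 + 2.6647·1.1391)/4.8785 = 0.5886.
x_1 = (0.1826 + 1.0954·0.5886 + 1.8257·1.1391)/5.4772 = 0.5307.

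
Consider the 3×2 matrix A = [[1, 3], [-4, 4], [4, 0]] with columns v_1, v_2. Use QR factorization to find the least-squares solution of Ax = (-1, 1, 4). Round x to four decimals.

x = (0.4390, 0.2683)

v_1 = (1, -4, 4); ‖v_1‖ = 5.7446, so q_1 = (0.1741, -0.6963, 0.6963).
q_1·v_2 = 0.1741·3 + (-0.6963)·4 + 0.6963·0 = -2.2630.
u_2 = v_2 + 2.2630·q_1 = (3.3939, 2.4242, 1.5758).
‖u_2‖ = 4.4586, so q_2 = (0.7612, 0.5437, 0.3534).
Qᵀb = (1.9149, 1.1962).
Back-substitute: x_2 = 1.1962/4.4586 = 0.2683.
x_1 = (1.9149 + 2.2630·0.2683)/5.7446 = 0.4390.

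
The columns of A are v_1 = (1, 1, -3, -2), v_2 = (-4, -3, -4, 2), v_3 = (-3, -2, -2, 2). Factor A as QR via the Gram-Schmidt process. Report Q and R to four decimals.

Q = [[0.2582, -0.6067, -0.2087], [0.2582, -0.4575, 0.8161], [-0.7746, -0.5669, -0.1437], [-0.5164, 0.3183, 0.5194]], R = [[3.8730, 0.2582, -0.7746], [0.0000, 6.7032, 4.5053], [0.0000, 0.0000, 0.3200]]

e_1 = v_1/‖v_1‖ = (1, 1, -3, -2)/3.8730 = (0.2582, 0.2582, -0.7746, -0.5164).
r_{12} = e_1·v_2 = 0.2582.
u_2 = v_2 − 0.2582·e_1 = (-4.0667, -3.0667, -3.8000, 2.1333).
‖u_2‖ = 6.7032, so e_2 = (-0.6067, -0.4575, -0.5669, 0.3183).
r_{13} = e_1·v_3 = -0.7746; r_{23} = e_2·v_3 = 4.5053.
u_3 = v_3 + 0.7746·e_1 − 4.5053·e_2 = (-0.0668, 0.2611, -0.0460, 0.1662).
‖u_3‖ = 0.3200, so e_3 = (-0.2087, 0.8161, -0.1437, 0.5194).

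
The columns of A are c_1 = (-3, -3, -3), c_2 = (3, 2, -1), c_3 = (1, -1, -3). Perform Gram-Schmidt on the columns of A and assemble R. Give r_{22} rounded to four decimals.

r_{22} = 2.9439

c_1 = (-3, -3, -3); ‖c_1‖ = 5.1962, so q_1 = (-0.5774, -0.5774, -0.5774).
q_1·c_2 = (-0.5774)·3 + (-0.5774)·2 + (-0.5774)·(-1) = -2.3094.
u_2 = c_2 + 2.3094·q_1 = (1.6667, 0.6667, -2.3333).
r_{22} = ‖u_2‖ = 2.9439.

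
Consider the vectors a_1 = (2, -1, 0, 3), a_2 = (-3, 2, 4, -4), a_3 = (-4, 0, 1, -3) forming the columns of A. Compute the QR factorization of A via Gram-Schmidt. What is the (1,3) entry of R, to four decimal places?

q_1 = a_1/‖a_1‖ = (2, -1, 0, 3)/3.7417 = (0.5345, -0.2673, 0.0000, 0.8018).
r_{13} = q_1·a_3 = -4.5434.

r_{13} = -4.5434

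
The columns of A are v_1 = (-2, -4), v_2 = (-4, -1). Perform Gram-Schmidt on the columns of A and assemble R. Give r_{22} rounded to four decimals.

v_1 = (-2, -4); ‖v_1‖ = 4.4721, so q_1 = (-0.4472, -0.8944).
q_1·v_2 = (-0.4472)·(-4) + (-0.8944)·(-1) = 2.6833.
u_2 = v_2 − 2.6833·q_1 = (-2.8000, 1.4000).
r_{22} = ‖u_2‖ = 3.1305.

r_{22} = 3.1305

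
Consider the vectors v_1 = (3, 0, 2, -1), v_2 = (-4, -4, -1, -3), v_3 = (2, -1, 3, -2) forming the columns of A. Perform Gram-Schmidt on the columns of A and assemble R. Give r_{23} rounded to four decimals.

r_{23} = 1.7314

v_1 = (3, 0, 2, -1); ‖v_1‖ = 3.7417, so e_1 = (0.8018, 0.0000, 0.5345, -0.2673).
e_1·v_2 = 0.8018·(-4) + 0.0000·(-4) + 0.5345·(-1) + (-0.2673)·(-3) = -2.9399.
u_2 = v_2 + 2.9399·e_1 = (-1.6429, -4.0000, 0.5714, -3.7857).
‖u_2‖ = 5.7756, so e_2 = (-0.2844, -0.6926, 0.0989, -0.6555).
r_{23} = e_2·v_3 = 1.7314.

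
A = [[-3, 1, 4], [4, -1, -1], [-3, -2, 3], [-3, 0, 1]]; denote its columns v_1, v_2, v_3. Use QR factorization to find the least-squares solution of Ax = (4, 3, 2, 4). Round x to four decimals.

q_1 = v_1/‖v_1‖ = (-3, 4, -3, -3)/6.5574 = (-0.4575, 0.6100, -0.4575, -0.4575).
r_{12} = q_1·v_2 = -0.1525.
u_2 = v_2 + 0.1525·q_1 = (0.9302, -0.9070, -2.0698, -0.0698).
‖u_2‖ = 2.4447, so q_2 = (0.3805, -0.3710, -0.8466, -0.0285).
r_{13} = q_1·v_3 = -4.2700; r_{23} = q_2·v_3 = -0.6754.
u_3 = v_3 + 4.2700·q_1 + 0.6754·q_2 = (2.3035, 1.3541, 0.4747, -0.9728).
‖u_3‖ = 2.8829, so q_3 = (0.7990, 0.4697, 0.1647, -0.3374).
Qᵀb = (-2.7450, -1.3984, 3.5848).
Back-substitute: x_3 = 3.5848/2.8829 = 1.2434.
x_2 = (-1.3984 + 0.6754·1.2434)/2.4447 = -0.2285.
x_1 = (-2.7450 + 0.1525·(-0.2285) + 4.2700·1.2434)/6.5574 = 0.3858.

x = (0.3858, -0.2285, 1.2434)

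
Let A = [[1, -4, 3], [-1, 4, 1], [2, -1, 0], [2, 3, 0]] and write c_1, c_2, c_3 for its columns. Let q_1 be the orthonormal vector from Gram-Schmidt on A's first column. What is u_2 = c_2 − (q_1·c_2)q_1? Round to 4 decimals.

u_2 = (-3.6000, 3.6000, -0.2000, 3.8000)

c_1 = (1, -1, 2, 2); ‖c_1‖ = 3.1623, so q_1 = (0.3162, -0.3162, 0.6325, 0.6325).
q_1·c_2 = 0.3162·(-4) + (-0.3162)·4 + 0.6325·(-1) + 0.6325·3 = -1.2649.
u_2 = c_2 + 1.2649·q_1 = (-3.6000, 3.6000, -0.2000, 3.8000).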